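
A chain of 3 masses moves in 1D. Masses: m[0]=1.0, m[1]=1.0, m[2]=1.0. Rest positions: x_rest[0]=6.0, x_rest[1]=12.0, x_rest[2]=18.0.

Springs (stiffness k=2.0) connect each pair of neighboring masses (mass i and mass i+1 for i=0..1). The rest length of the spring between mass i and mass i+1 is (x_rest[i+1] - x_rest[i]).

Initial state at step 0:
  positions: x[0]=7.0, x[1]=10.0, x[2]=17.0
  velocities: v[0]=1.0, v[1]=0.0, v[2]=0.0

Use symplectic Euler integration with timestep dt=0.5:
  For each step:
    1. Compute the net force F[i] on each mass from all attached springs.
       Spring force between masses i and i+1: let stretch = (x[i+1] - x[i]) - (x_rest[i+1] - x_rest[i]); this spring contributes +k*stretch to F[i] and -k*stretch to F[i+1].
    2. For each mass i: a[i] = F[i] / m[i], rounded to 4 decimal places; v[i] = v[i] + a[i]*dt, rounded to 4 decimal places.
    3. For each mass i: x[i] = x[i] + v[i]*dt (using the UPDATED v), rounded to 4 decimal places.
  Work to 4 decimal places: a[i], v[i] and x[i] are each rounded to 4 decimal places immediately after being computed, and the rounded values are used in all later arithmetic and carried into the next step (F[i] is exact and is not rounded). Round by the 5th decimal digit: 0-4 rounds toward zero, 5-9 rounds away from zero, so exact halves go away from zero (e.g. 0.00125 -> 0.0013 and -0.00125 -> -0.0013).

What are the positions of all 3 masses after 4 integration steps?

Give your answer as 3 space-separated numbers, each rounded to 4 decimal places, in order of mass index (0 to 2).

Answer: 5.7500 10.5625 19.6875

Derivation:
Step 0: x=[7.0000 10.0000 17.0000] v=[1.0000 0.0000 0.0000]
Step 1: x=[6.0000 12.0000 16.5000] v=[-2.0000 4.0000 -1.0000]
Step 2: x=[5.0000 13.2500 16.7500] v=[-2.0000 2.5000 0.5000]
Step 3: x=[5.1250 12.1250 18.2500] v=[0.2500 -2.2500 3.0000]
Step 4: x=[5.7500 10.5625 19.6875] v=[1.2500 -3.1250 2.8750]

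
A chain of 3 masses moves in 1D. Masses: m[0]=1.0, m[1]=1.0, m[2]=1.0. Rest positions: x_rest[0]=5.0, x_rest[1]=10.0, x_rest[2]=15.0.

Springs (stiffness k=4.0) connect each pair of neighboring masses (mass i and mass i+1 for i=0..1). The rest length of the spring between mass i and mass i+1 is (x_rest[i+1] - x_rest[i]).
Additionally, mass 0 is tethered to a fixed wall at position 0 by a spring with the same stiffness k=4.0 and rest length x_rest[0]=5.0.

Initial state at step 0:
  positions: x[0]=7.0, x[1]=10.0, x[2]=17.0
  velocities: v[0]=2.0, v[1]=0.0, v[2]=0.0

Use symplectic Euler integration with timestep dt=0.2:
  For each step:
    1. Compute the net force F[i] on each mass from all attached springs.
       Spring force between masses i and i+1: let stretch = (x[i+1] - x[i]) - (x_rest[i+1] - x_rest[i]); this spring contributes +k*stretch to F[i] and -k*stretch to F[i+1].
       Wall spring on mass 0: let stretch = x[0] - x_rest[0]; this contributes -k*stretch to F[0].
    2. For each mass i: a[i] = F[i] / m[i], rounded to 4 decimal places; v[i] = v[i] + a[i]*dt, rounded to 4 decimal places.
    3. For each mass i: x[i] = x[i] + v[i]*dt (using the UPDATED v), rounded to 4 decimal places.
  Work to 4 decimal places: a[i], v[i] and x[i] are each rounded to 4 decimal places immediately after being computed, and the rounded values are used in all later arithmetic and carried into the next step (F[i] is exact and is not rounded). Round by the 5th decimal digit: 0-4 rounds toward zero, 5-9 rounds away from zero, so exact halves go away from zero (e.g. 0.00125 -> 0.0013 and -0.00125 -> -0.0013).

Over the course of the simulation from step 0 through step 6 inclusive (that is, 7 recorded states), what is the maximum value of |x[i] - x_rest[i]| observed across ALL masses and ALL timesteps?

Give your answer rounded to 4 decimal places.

Answer: 2.6618

Derivation:
Step 0: x=[7.0000 10.0000 17.0000] v=[2.0000 0.0000 0.0000]
Step 1: x=[6.7600 10.6400 16.6800] v=[-1.2000 3.2000 -1.6000]
Step 2: x=[6.0592 11.6256 16.1936] v=[-3.5040 4.9280 -2.4320]
Step 3: x=[5.2796 12.4515 15.7763] v=[-3.8982 4.1293 -2.0864]
Step 4: x=[4.8027 12.6618 15.6271] v=[-2.3844 1.0516 -0.7462]
Step 5: x=[4.8148 12.0891 15.8034] v=[0.0607 -2.8634 0.8816]
Step 6: x=[5.2205 10.9468 16.1854] v=[2.0283 -5.7114 1.9102]
Max displacement = 2.6618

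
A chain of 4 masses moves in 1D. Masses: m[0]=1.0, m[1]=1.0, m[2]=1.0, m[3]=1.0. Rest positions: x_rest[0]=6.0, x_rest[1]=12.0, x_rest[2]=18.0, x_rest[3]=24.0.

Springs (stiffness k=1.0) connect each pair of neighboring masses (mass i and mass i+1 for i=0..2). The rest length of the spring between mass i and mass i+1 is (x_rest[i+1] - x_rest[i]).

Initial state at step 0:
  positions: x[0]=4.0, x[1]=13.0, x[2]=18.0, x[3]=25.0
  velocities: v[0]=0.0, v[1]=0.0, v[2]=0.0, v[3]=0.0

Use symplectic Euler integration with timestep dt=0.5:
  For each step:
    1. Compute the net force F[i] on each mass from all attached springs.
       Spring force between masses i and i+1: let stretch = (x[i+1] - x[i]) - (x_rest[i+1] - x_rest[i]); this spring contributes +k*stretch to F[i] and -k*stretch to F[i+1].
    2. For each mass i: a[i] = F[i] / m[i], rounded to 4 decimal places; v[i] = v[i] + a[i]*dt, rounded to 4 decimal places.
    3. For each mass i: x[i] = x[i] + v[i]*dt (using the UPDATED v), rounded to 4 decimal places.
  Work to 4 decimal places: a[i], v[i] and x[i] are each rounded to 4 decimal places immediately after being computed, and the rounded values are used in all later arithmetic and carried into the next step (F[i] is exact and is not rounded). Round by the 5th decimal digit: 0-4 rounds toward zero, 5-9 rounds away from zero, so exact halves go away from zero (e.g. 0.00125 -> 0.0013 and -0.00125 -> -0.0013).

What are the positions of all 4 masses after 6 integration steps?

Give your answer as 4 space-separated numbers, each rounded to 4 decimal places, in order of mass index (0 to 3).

Answer: 6.4641 13.4444 16.5401 23.5518

Derivation:
Step 0: x=[4.0000 13.0000 18.0000 25.0000] v=[0.0000 0.0000 0.0000 0.0000]
Step 1: x=[4.7500 12.0000 18.5000 24.7500] v=[1.5000 -2.0000 1.0000 -0.5000]
Step 2: x=[5.8125 10.8125 18.9375 24.4375] v=[2.1250 -2.3750 0.8750 -0.6250]
Step 3: x=[6.6250 10.4063 18.7188 24.2500] v=[1.6250 -0.8125 -0.4375 -0.3750]
Step 4: x=[6.8829 11.1329 17.8047 24.1797] v=[0.5157 1.4531 -1.8282 -0.1406]
Step 5: x=[6.7033 12.4649 16.8164 24.0157] v=[-0.3593 2.6640 -1.9766 -0.3281]
Step 6: x=[6.4641 13.4444 16.5401 23.5518] v=[-0.4785 1.9590 -0.5527 -0.9278]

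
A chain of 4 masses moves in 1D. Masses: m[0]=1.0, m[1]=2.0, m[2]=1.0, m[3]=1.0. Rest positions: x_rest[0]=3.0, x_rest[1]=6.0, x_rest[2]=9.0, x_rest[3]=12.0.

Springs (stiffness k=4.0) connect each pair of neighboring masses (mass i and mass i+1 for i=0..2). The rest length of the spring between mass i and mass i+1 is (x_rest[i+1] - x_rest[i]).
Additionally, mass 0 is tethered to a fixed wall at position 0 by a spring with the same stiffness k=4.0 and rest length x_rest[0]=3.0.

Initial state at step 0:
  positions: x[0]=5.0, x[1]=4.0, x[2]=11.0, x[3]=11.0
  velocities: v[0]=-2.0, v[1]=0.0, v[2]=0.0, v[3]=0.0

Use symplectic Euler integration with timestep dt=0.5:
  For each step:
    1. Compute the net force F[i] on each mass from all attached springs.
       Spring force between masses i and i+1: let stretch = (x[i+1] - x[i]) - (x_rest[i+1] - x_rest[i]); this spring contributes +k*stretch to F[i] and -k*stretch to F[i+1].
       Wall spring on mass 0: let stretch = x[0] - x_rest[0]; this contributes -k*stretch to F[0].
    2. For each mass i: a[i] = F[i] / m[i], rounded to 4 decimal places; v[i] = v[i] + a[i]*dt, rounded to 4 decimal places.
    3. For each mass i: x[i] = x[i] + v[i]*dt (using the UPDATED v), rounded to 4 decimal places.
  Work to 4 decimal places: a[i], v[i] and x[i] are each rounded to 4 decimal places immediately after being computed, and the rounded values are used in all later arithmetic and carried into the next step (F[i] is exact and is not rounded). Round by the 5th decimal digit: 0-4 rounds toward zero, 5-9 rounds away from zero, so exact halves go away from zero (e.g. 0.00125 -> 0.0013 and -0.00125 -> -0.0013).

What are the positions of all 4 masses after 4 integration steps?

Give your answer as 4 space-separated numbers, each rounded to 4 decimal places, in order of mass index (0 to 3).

Step 0: x=[5.0000 4.0000 11.0000 11.0000] v=[-2.0000 0.0000 0.0000 0.0000]
Step 1: x=[-2.0000 8.0000 4.0000 14.0000] v=[-14.0000 8.0000 -14.0000 6.0000]
Step 2: x=[3.0000 5.0000 11.0000 10.0000] v=[10.0000 -6.0000 14.0000 -8.0000]
Step 3: x=[7.0000 4.0000 11.0000 10.0000] v=[8.0000 -2.0000 0.0000 0.0000]
Step 4: x=[1.0000 8.0000 3.0000 14.0000] v=[-12.0000 8.0000 -16.0000 8.0000]

Answer: 1.0000 8.0000 3.0000 14.0000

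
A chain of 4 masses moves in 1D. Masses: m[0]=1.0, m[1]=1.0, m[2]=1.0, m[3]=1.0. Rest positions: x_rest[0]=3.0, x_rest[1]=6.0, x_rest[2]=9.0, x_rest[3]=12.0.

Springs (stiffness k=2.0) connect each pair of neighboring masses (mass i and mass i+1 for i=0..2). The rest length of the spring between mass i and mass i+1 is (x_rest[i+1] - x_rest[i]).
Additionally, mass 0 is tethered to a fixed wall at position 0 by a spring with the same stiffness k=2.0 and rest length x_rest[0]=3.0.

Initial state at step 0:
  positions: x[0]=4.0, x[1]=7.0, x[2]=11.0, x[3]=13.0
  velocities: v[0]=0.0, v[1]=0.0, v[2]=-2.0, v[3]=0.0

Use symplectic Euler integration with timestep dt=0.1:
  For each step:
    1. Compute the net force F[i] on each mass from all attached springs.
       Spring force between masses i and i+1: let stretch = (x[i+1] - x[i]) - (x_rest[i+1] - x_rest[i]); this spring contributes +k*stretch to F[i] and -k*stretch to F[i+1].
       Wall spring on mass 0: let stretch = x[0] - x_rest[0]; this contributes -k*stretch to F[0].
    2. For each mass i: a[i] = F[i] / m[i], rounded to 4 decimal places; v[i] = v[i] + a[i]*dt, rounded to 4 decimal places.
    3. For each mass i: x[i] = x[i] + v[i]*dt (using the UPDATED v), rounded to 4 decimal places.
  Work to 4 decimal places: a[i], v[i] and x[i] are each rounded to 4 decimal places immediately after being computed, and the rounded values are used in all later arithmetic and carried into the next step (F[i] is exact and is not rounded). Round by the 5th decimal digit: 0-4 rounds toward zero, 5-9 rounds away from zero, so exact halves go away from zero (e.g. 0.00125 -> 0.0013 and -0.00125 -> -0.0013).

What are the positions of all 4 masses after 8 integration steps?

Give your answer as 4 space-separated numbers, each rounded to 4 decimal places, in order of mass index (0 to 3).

Step 0: x=[4.0000 7.0000 11.0000 13.0000] v=[0.0000 0.0000 -2.0000 0.0000]
Step 1: x=[3.9800 7.0200 10.7600 13.0200] v=[-0.2000 0.2000 -2.4000 0.2000]
Step 2: x=[3.9412 7.0540 10.4904 13.0548] v=[-0.3880 0.3400 -2.6960 0.3480]
Step 3: x=[3.8858 7.0945 10.2034 13.0983] v=[-0.5537 0.4047 -2.8704 0.4351]
Step 4: x=[3.8169 7.1330 9.9121 13.1439] v=[-0.6891 0.3847 -2.9132 0.4561]
Step 5: x=[3.7380 7.1607 9.6298 13.1849] v=[-0.7893 0.2773 -2.8227 0.4097]
Step 6: x=[3.6528 7.1694 9.3693 13.2148] v=[-0.8524 0.0866 -2.6055 0.2987]
Step 7: x=[3.5648 7.1517 9.1417 13.2278] v=[-0.8796 -0.1767 -2.2764 0.1296]
Step 8: x=[3.4773 7.1021 8.9560 13.2190] v=[-0.8752 -0.4961 -1.8572 -0.0876]

Answer: 3.4773 7.1021 8.9560 13.2190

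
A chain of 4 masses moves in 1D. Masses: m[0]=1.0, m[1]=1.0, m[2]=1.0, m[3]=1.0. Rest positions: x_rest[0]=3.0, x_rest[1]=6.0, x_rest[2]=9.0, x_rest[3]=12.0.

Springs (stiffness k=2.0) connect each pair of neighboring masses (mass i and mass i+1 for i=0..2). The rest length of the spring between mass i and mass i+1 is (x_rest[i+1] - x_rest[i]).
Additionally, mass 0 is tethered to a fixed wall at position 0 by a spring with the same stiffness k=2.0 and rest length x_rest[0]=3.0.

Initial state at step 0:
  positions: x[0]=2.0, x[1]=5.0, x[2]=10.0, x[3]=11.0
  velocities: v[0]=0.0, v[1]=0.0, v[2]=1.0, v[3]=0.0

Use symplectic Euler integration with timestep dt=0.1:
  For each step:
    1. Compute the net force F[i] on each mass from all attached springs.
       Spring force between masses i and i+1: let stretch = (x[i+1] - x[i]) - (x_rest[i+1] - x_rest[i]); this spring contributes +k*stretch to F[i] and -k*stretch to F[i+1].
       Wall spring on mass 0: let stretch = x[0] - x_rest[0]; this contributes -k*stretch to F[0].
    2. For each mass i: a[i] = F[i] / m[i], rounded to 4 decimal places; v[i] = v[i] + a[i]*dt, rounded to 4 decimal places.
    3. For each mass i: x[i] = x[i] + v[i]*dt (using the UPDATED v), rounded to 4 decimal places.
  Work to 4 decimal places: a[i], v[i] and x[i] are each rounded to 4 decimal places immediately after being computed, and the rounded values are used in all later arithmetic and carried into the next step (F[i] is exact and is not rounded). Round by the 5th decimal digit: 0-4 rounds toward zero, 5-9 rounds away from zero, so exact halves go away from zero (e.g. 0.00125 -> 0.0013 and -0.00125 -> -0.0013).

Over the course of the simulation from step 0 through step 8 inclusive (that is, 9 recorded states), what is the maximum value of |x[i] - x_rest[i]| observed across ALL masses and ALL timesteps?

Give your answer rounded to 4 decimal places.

Answer: 1.0200

Derivation:
Step 0: x=[2.0000 5.0000 10.0000 11.0000] v=[0.0000 0.0000 1.0000 0.0000]
Step 1: x=[2.0200 5.0400 10.0200 11.0400] v=[0.2000 0.4000 0.2000 0.4000]
Step 2: x=[2.0600 5.1192 9.9608 11.1196] v=[0.4000 0.7920 -0.5920 0.7960]
Step 3: x=[2.1200 5.2341 9.8279 11.2360] v=[0.5998 1.1485 -1.3286 1.1642]
Step 4: x=[2.1999 5.3785 9.6313 11.3843] v=[0.7986 1.4444 -1.9657 1.4826]
Step 5: x=[2.2993 5.5444 9.3847 11.5575] v=[0.9943 1.6592 -2.4657 1.7320]
Step 6: x=[2.4177 5.7222 9.1048 11.7472] v=[1.1835 1.7782 -2.7992 1.8974]
Step 7: x=[2.5538 5.9016 8.8101 11.9441] v=[1.3609 1.7938 -2.9472 1.9689]
Step 8: x=[2.7058 6.0722 8.5199 12.1383] v=[1.5197 1.7059 -2.9021 1.9421]
Max displacement = 1.0200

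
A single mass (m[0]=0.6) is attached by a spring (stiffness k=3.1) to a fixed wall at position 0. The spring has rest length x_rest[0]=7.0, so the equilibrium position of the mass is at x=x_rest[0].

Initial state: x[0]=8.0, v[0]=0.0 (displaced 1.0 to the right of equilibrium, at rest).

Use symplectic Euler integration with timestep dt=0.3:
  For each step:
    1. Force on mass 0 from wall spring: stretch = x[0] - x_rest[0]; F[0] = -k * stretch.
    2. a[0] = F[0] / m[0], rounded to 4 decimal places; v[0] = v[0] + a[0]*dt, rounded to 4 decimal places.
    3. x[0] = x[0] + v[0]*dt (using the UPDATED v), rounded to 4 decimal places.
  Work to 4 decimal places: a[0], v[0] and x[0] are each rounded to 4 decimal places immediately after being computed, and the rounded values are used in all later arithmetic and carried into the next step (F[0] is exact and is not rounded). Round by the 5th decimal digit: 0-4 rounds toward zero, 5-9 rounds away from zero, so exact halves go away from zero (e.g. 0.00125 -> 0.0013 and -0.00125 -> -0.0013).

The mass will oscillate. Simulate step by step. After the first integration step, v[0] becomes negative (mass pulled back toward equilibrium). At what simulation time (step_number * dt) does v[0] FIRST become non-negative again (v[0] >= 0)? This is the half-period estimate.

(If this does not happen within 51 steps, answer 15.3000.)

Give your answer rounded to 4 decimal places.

Step 0: x=[8.0000] v=[0.0000]
Step 1: x=[7.5350] v=[-1.5500]
Step 2: x=[6.8212] v=[-2.3793]
Step 3: x=[6.1905] v=[-2.1022]
Step 4: x=[5.9363] v=[-0.8475]
Step 5: x=[6.1767] v=[0.8012]
First v>=0 after going negative at step 5, time=1.5000

Answer: 1.5000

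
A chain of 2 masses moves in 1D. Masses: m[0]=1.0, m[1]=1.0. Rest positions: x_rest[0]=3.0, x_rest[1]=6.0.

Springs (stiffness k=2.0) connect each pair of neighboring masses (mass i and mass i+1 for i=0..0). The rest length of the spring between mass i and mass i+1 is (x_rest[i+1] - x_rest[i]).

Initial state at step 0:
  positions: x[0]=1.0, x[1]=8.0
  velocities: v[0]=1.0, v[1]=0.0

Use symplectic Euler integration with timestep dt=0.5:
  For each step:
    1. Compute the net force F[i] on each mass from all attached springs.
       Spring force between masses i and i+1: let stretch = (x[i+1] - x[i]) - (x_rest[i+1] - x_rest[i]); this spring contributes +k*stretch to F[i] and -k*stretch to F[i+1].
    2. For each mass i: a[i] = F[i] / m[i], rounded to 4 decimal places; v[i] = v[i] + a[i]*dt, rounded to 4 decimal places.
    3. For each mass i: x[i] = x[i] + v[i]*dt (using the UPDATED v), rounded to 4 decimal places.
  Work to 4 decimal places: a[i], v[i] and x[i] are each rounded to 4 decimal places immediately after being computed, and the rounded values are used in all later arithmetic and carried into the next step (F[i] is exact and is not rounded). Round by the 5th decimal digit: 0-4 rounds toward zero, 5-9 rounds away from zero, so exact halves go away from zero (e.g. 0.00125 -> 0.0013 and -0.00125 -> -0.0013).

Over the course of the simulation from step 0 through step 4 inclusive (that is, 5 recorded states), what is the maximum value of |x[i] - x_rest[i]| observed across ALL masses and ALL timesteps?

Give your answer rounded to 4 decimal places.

Step 0: x=[1.0000 8.0000] v=[1.0000 0.0000]
Step 1: x=[3.5000 6.0000] v=[5.0000 -4.0000]
Step 2: x=[5.7500 4.2500] v=[4.5000 -3.5000]
Step 3: x=[5.7500 4.7500] v=[0.0000 1.0000]
Step 4: x=[3.7500 7.2500] v=[-4.0000 5.0000]
Max displacement = 2.7500

Answer: 2.7500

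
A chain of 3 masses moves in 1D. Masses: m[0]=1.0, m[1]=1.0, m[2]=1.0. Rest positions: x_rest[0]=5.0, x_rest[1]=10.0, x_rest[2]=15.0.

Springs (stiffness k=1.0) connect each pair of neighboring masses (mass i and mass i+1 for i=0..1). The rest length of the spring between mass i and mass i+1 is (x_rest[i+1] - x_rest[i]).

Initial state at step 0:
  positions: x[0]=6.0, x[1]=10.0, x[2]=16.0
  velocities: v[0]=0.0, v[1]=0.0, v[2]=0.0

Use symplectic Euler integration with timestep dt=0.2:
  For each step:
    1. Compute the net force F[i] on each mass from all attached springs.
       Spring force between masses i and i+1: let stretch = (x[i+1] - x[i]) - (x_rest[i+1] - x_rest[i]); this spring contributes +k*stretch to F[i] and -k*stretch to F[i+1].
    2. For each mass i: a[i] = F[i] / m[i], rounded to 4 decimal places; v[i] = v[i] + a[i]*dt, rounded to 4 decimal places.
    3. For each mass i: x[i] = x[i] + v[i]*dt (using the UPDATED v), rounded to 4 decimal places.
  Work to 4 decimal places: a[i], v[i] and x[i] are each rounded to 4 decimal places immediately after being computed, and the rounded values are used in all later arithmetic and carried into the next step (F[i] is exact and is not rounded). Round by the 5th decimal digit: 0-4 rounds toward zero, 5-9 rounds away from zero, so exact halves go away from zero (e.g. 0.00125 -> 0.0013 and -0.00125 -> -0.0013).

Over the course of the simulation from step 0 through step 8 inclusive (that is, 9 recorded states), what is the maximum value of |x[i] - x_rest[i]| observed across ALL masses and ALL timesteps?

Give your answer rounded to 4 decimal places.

Step 0: x=[6.0000 10.0000 16.0000] v=[0.0000 0.0000 0.0000]
Step 1: x=[5.9600 10.0800 15.9600] v=[-0.2000 0.4000 -0.2000]
Step 2: x=[5.8848 10.2304 15.8848] v=[-0.3760 0.7520 -0.3760]
Step 3: x=[5.7834 10.4332 15.7834] v=[-0.5069 1.0138 -0.5069]
Step 4: x=[5.6680 10.6640 15.6680] v=[-0.5769 1.1539 -0.5769]
Step 5: x=[5.5525 10.8951 15.5525] v=[-0.5777 1.1555 -0.5777]
Step 6: x=[5.4507 11.0988 15.4507] v=[-0.5092 1.0185 -0.5092]
Step 7: x=[5.3748 11.2507 15.3748] v=[-0.3796 0.7593 -0.3796]
Step 8: x=[5.3339 11.3325 15.3339] v=[-0.2044 0.4089 -0.2044]
Max displacement = 1.3325

Answer: 1.3325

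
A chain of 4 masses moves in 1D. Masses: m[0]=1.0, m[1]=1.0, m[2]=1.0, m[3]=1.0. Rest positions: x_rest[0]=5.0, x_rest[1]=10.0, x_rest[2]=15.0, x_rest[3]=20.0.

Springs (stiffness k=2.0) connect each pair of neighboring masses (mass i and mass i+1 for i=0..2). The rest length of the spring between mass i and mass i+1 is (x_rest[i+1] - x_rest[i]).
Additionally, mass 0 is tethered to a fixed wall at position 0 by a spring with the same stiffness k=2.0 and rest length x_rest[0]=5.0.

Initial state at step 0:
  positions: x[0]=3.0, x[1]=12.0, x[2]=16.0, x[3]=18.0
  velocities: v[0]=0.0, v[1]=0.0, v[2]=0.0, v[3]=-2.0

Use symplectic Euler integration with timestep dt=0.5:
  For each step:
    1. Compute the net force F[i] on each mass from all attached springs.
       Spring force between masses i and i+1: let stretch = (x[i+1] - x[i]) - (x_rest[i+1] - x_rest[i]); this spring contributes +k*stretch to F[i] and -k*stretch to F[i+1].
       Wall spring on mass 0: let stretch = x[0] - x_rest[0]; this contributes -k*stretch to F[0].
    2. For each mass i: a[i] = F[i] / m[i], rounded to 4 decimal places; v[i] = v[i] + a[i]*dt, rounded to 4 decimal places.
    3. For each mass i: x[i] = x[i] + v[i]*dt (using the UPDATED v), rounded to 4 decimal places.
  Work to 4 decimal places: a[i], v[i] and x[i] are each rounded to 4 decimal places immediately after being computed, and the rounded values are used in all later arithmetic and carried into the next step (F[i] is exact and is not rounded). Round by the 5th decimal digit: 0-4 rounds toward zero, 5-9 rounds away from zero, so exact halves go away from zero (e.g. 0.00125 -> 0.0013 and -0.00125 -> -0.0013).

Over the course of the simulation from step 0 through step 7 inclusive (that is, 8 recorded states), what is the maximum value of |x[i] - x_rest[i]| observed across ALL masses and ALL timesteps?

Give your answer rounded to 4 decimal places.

Answer: 3.4687

Derivation:
Step 0: x=[3.0000 12.0000 16.0000 18.0000] v=[0.0000 0.0000 0.0000 -2.0000]
Step 1: x=[6.0000 9.5000 15.0000 18.5000] v=[6.0000 -5.0000 -2.0000 1.0000]
Step 2: x=[7.7500 8.0000 13.0000 19.7500] v=[3.5000 -3.0000 -4.0000 2.5000]
Step 3: x=[5.7500 8.8750 11.8750 20.1250] v=[-4.0000 1.7500 -2.2500 0.7500]
Step 4: x=[2.4375 9.6875 13.3750 18.8750] v=[-6.6250 1.6250 3.0000 -2.5000]
Step 5: x=[1.5313 8.7188 15.7813 17.3750] v=[-1.8125 -1.9375 4.8125 -3.0000]
Step 6: x=[3.4532 7.6876 15.4532 17.5782] v=[3.8437 -2.0625 -0.6563 0.4063]
Step 7: x=[5.7657 8.4220 12.3048 19.2189] v=[4.6249 1.4687 -6.2969 3.2813]
Max displacement = 3.4687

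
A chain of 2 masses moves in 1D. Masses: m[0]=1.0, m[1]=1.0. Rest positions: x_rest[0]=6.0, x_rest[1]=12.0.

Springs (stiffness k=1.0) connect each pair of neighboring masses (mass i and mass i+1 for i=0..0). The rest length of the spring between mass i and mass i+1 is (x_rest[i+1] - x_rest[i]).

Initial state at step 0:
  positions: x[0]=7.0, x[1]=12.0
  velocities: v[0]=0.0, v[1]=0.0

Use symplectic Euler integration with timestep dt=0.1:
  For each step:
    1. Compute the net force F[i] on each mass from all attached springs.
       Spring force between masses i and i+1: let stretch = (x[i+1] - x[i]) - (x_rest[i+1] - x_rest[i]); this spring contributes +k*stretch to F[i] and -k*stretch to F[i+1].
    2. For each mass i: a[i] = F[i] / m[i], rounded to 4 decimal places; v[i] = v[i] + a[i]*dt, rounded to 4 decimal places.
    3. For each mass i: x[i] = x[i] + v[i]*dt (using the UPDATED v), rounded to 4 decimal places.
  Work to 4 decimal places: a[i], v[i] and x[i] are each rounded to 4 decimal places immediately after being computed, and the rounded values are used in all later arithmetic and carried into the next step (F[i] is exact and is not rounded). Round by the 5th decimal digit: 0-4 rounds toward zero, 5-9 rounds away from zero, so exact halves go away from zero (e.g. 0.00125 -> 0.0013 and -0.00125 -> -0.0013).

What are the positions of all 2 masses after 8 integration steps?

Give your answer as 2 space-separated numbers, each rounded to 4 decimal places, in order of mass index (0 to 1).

Step 0: x=[7.0000 12.0000] v=[0.0000 0.0000]
Step 1: x=[6.9900 12.0100] v=[-0.1000 0.1000]
Step 2: x=[6.9702 12.0298] v=[-0.1980 0.1980]
Step 3: x=[6.9410 12.0590] v=[-0.2920 0.2920]
Step 4: x=[6.9030 12.0970] v=[-0.3802 0.3802]
Step 5: x=[6.8569 12.1431] v=[-0.4608 0.4608]
Step 6: x=[6.8037 12.1963] v=[-0.5322 0.5322]
Step 7: x=[6.7444 12.2556] v=[-0.5929 0.5929]
Step 8: x=[6.6802 12.3198] v=[-0.6418 0.6418]

Answer: 6.6802 12.3198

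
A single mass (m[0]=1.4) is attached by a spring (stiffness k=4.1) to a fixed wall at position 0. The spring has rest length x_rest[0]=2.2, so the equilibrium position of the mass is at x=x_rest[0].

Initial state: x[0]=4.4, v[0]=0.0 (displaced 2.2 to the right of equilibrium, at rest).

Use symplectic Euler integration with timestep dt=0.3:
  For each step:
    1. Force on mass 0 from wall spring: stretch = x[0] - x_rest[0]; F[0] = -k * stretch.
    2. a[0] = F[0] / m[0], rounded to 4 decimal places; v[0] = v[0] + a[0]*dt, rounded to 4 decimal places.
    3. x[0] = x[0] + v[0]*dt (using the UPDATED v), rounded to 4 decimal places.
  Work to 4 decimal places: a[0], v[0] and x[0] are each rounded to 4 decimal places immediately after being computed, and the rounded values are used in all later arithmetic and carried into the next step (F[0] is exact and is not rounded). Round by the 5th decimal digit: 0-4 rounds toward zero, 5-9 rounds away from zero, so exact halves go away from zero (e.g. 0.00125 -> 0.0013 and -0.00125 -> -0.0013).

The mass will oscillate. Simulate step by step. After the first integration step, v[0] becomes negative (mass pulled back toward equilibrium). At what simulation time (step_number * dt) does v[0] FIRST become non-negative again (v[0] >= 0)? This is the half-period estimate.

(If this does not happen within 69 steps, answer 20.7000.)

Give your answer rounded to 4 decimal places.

Step 0: x=[4.4000] v=[0.0000]
Step 1: x=[3.8201] v=[-1.9329]
Step 2: x=[2.8132] v=[-3.3563]
Step 3: x=[1.6447] v=[-3.8950]
Step 4: x=[0.6226] v=[-3.4071]
Step 5: x=[0.0162] v=[-2.0213]
Step 6: x=[-0.0146] v=[-0.1027]
Step 7: x=[0.5383] v=[1.8430]
First v>=0 after going negative at step 7, time=2.1000

Answer: 2.1000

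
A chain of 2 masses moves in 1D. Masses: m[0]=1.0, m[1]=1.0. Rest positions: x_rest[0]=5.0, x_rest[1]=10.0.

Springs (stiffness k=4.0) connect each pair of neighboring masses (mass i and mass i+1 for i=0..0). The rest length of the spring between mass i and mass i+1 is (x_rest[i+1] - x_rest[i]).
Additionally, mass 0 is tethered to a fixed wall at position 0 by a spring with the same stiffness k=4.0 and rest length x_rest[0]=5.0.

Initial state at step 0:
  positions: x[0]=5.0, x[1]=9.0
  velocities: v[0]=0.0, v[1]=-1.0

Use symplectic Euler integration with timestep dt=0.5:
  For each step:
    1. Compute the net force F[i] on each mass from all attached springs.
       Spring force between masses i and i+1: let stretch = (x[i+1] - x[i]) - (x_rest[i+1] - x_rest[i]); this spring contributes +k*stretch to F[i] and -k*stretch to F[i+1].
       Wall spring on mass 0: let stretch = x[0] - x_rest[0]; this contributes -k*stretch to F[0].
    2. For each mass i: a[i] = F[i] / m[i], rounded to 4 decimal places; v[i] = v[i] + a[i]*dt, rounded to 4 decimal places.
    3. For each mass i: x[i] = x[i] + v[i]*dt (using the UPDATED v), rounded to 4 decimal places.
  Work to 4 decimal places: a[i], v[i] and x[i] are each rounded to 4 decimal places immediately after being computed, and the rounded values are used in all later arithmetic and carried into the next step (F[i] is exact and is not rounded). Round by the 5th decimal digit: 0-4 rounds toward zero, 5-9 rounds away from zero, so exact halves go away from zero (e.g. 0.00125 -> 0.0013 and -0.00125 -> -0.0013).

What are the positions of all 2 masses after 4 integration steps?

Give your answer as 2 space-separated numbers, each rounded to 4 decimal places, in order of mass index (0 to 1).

Step 0: x=[5.0000 9.0000] v=[0.0000 -1.0000]
Step 1: x=[4.0000 9.5000] v=[-2.0000 1.0000]
Step 2: x=[4.5000 9.5000] v=[1.0000 0.0000]
Step 3: x=[5.5000 9.5000] v=[2.0000 0.0000]
Step 4: x=[5.0000 10.5000] v=[-1.0000 2.0000]

Answer: 5.0000 10.5000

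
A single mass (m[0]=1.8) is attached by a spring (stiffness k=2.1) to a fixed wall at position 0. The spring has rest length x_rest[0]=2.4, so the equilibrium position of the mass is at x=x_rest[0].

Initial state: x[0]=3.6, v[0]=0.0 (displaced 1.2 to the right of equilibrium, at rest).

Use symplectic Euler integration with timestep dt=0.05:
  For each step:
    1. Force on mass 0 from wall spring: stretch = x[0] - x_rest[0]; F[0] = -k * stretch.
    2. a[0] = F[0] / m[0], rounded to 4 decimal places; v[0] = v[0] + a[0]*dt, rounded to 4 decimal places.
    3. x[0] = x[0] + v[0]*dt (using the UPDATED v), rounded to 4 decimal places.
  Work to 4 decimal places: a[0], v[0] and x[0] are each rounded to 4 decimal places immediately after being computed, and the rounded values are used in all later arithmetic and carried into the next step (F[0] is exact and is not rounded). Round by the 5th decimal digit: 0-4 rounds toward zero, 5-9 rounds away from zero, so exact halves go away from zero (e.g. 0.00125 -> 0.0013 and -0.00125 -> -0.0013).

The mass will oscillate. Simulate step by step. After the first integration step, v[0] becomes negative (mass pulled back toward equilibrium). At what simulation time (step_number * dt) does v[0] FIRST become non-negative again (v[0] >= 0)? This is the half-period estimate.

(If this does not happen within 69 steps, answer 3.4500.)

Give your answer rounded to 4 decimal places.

Step 0: x=[3.6000] v=[0.0000]
Step 1: x=[3.5965] v=[-0.0700]
Step 2: x=[3.5895] v=[-0.1398]
Step 3: x=[3.5790] v=[-0.2092]
Step 4: x=[3.5651] v=[-0.2780]
Step 5: x=[3.5478] v=[-0.3460]
Step 6: x=[3.5272] v=[-0.4130]
Step 7: x=[3.5033] v=[-0.4788]
Step 8: x=[3.4761] v=[-0.5432]
Step 9: x=[3.4458] v=[-0.6060]
Step 10: x=[3.4125] v=[-0.6670]
Step 11: x=[3.3762] v=[-0.7261]
Step 12: x=[3.3371] v=[-0.7830]
Step 13: x=[3.2952] v=[-0.8377]
Step 14: x=[3.2507] v=[-0.8899]
Step 15: x=[3.2037] v=[-0.9395]
Step 16: x=[3.1544] v=[-0.9864]
Step 17: x=[3.1029] v=[-1.0304]
Step 18: x=[3.0493] v=[-1.0714]
Step 19: x=[2.9938] v=[-1.1093]
Step 20: x=[2.9366] v=[-1.1439]
Step 21: x=[2.8778] v=[-1.1752]
Step 22: x=[2.8176] v=[-1.2031]
Step 23: x=[2.7562] v=[-1.2275]
Step 24: x=[2.6938] v=[-1.2483]
Step 25: x=[2.6305] v=[-1.2654]
Step 26: x=[2.5666] v=[-1.2788]
Step 27: x=[2.5022] v=[-1.2885]
Step 28: x=[2.4375] v=[-1.2945]
Step 29: x=[2.3727] v=[-1.2967]
Step 30: x=[2.3079] v=[-1.2951]
Step 31: x=[2.2434] v=[-1.2897]
Step 32: x=[2.1794] v=[-1.2806]
Step 33: x=[2.1160] v=[-1.2677]
Step 34: x=[2.0534] v=[-1.2511]
Step 35: x=[1.9919] v=[-1.2309]
Step 36: x=[1.9315] v=[-1.2071]
Step 37: x=[1.8725] v=[-1.1798]
Step 38: x=[1.8151] v=[-1.1490]
Step 39: x=[1.7594] v=[-1.1149]
Step 40: x=[1.7055] v=[-1.0775]
Step 41: x=[1.6537] v=[-1.0370]
Step 42: x=[1.6040] v=[-0.9935]
Step 43: x=[1.5566] v=[-0.9471]
Step 44: x=[1.5117] v=[-0.8979]
Step 45: x=[1.4694] v=[-0.8461]
Step 46: x=[1.4298] v=[-0.7918]
Step 47: x=[1.3930] v=[-0.7352]
Step 48: x=[1.3592] v=[-0.6765]
Step 49: x=[1.3284] v=[-0.6158]
Step 50: x=[1.3007] v=[-0.5533]
Step 51: x=[1.2762] v=[-0.4892]
Step 52: x=[1.2550] v=[-0.4236]
Step 53: x=[1.2372] v=[-0.3568]
Step 54: x=[1.2228] v=[-0.2890]
Step 55: x=[1.2118] v=[-0.2203]
Step 56: x=[1.2043] v=[-0.1510]
Step 57: x=[1.2002] v=[-0.0813]
Step 58: x=[1.1996] v=[-0.0113]
Step 59: x=[1.2025] v=[0.0587]
First v>=0 after going negative at step 59, time=2.9500

Answer: 2.9500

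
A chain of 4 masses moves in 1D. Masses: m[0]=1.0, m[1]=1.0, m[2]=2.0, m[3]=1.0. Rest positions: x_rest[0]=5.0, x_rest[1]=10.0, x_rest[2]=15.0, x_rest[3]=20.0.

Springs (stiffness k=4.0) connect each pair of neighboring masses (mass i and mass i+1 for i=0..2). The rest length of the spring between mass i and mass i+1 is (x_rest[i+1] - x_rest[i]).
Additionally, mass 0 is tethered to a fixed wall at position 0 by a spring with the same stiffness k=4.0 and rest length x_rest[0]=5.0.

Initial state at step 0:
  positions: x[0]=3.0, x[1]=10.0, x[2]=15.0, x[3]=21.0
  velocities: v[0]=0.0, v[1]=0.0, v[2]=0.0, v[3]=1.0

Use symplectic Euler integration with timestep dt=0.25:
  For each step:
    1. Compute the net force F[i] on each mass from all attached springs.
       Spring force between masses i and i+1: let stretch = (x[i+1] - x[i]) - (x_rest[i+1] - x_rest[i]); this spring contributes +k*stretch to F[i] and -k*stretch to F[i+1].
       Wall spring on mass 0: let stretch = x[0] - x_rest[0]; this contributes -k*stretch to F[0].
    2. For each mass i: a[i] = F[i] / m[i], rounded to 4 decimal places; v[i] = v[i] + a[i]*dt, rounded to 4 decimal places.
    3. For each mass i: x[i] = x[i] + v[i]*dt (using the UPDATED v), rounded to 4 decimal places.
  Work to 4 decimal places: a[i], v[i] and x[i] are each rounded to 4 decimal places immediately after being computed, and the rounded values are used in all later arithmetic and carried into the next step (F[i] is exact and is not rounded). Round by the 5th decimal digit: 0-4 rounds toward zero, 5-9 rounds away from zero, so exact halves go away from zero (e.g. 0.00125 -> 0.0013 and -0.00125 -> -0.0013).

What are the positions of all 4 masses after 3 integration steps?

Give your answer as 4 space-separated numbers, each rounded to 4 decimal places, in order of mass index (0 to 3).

Step 0: x=[3.0000 10.0000 15.0000 21.0000] v=[0.0000 0.0000 0.0000 1.0000]
Step 1: x=[4.0000 9.5000 15.1250 21.0000] v=[4.0000 -2.0000 0.5000 0.0000]
Step 2: x=[5.3750 9.0313 15.2813 20.7813] v=[5.5000 -1.8750 0.6250 -0.8750]
Step 3: x=[6.3203 9.2110 15.3438 20.4376] v=[3.7813 0.7187 0.2500 -1.3750]

Answer: 6.3203 9.2110 15.3438 20.4376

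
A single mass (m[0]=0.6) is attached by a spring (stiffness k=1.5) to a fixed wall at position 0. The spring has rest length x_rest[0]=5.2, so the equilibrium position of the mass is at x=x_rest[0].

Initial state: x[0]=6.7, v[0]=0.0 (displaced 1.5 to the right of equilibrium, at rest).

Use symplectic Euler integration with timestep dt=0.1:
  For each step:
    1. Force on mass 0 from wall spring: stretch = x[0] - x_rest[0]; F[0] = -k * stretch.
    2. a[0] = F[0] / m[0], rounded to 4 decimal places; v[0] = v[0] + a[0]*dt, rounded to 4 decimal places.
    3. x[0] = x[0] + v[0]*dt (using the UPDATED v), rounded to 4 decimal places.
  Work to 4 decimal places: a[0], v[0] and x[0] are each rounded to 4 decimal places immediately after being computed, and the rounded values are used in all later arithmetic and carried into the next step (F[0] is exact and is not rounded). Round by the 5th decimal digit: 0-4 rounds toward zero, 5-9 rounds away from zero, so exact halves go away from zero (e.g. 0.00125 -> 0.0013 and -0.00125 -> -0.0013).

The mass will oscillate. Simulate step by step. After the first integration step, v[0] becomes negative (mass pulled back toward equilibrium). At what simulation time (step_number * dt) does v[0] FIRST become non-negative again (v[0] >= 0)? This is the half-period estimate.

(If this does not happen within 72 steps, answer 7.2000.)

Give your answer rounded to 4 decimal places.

Answer: 2.0000

Derivation:
Step 0: x=[6.7000] v=[0.0000]
Step 1: x=[6.6625] v=[-0.3750]
Step 2: x=[6.5884] v=[-0.7406]
Step 3: x=[6.4796] v=[-1.0877]
Step 4: x=[6.3388] v=[-1.4076]
Step 5: x=[6.1696] v=[-1.6923]
Step 6: x=[5.9761] v=[-1.9347]
Step 7: x=[5.7632] v=[-2.1287]
Step 8: x=[5.5363] v=[-2.2695]
Step 9: x=[5.3009] v=[-2.3536]
Step 10: x=[5.0630] v=[-2.3788]
Step 11: x=[4.8285] v=[-2.3446]
Step 12: x=[4.6033] v=[-2.2517]
Step 13: x=[4.3931] v=[-2.1025]
Step 14: x=[4.2030] v=[-1.9008]
Step 15: x=[4.0378] v=[-1.6516]
Step 16: x=[3.9017] v=[-1.3611]
Step 17: x=[3.7981] v=[-1.0365]
Step 18: x=[3.7295] v=[-0.6860]
Step 19: x=[3.6977] v=[-0.3184]
Step 20: x=[3.7034] v=[0.0572]
First v>=0 after going negative at step 20, time=2.0000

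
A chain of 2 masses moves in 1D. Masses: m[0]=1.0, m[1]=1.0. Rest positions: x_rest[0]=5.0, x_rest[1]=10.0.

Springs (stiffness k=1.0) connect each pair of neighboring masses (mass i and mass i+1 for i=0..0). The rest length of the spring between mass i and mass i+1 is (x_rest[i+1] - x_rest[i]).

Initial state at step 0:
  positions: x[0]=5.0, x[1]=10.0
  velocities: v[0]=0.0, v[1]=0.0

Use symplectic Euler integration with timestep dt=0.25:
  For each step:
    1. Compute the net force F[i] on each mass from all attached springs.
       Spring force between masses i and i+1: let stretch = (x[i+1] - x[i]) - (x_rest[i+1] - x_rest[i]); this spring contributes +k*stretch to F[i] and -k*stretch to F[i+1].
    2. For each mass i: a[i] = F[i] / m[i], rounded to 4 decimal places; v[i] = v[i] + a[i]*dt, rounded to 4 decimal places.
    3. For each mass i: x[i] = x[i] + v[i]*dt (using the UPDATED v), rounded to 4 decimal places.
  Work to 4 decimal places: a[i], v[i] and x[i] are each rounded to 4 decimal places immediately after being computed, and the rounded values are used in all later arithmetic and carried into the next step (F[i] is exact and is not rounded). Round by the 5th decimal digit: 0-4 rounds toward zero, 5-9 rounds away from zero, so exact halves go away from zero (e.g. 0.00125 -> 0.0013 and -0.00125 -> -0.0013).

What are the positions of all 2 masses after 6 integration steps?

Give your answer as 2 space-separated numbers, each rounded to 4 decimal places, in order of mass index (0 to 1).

Answer: 5.0000 10.0000

Derivation:
Step 0: x=[5.0000 10.0000] v=[0.0000 0.0000]
Step 1: x=[5.0000 10.0000] v=[0.0000 0.0000]
Step 2: x=[5.0000 10.0000] v=[0.0000 0.0000]
Step 3: x=[5.0000 10.0000] v=[0.0000 0.0000]
Step 4: x=[5.0000 10.0000] v=[0.0000 0.0000]
Step 5: x=[5.0000 10.0000] v=[0.0000 0.0000]
Step 6: x=[5.0000 10.0000] v=[0.0000 0.0000]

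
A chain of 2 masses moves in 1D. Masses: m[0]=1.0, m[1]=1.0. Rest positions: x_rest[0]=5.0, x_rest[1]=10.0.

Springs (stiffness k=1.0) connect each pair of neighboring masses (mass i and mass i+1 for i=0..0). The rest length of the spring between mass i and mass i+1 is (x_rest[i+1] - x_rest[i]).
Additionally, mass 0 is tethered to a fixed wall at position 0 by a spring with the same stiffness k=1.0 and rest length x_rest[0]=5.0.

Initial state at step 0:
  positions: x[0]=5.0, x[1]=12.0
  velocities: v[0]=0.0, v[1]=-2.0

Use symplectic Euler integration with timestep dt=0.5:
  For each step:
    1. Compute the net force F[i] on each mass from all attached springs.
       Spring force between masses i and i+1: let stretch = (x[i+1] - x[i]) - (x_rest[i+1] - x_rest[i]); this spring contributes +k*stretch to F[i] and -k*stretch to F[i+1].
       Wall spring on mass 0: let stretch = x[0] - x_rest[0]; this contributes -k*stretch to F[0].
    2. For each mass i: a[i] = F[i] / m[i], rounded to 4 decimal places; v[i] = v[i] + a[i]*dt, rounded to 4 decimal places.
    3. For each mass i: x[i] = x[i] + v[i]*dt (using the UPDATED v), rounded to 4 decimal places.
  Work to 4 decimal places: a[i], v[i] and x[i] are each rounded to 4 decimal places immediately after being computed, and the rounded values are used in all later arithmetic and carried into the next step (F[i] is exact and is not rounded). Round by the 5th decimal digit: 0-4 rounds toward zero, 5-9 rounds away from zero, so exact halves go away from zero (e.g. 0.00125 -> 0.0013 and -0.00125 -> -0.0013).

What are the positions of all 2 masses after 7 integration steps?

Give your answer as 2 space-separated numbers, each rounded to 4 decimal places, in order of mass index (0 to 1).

Step 0: x=[5.0000 12.0000] v=[0.0000 -2.0000]
Step 1: x=[5.5000 10.5000] v=[1.0000 -3.0000]
Step 2: x=[5.8750 9.0000] v=[0.7500 -3.0000]
Step 3: x=[5.5625 7.9688] v=[-0.6250 -2.0625]
Step 4: x=[4.4610 7.5860] v=[-2.2031 -0.7657]
Step 5: x=[3.0255 7.6719] v=[-2.8711 0.1718]
Step 6: x=[1.9952 7.8462] v=[-2.0607 0.3486]
Step 7: x=[1.9288 7.8078] v=[-0.1328 -0.0769]

Answer: 1.9288 7.8078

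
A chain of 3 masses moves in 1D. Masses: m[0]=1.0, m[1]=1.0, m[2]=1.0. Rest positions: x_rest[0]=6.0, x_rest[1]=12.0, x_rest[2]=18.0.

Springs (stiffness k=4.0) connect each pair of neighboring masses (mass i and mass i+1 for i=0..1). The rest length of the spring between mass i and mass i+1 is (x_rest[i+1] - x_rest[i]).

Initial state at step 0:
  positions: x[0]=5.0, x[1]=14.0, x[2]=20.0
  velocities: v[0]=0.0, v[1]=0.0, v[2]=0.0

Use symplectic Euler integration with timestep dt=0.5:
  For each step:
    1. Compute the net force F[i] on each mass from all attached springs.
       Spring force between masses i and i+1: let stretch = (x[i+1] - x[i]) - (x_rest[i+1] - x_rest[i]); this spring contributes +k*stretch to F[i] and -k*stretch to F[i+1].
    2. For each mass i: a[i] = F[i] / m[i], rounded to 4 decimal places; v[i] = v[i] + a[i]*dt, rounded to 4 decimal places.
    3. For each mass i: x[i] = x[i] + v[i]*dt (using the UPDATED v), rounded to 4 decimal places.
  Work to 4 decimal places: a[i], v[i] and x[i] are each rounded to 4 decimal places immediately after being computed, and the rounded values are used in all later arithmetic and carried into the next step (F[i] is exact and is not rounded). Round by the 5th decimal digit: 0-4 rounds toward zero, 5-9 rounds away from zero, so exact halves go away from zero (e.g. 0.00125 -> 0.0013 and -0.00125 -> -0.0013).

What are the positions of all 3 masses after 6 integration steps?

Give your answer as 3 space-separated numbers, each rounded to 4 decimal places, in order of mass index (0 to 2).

Step 0: x=[5.0000 14.0000 20.0000] v=[0.0000 0.0000 0.0000]
Step 1: x=[8.0000 11.0000 20.0000] v=[6.0000 -6.0000 0.0000]
Step 2: x=[8.0000 14.0000 17.0000] v=[0.0000 6.0000 -6.0000]
Step 3: x=[8.0000 14.0000 17.0000] v=[0.0000 0.0000 0.0000]
Step 4: x=[8.0000 11.0000 20.0000] v=[0.0000 -6.0000 6.0000]
Step 5: x=[5.0000 14.0000 20.0000] v=[-6.0000 6.0000 0.0000]
Step 6: x=[5.0000 14.0000 20.0000] v=[0.0000 0.0000 0.0000]

Answer: 5.0000 14.0000 20.0000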